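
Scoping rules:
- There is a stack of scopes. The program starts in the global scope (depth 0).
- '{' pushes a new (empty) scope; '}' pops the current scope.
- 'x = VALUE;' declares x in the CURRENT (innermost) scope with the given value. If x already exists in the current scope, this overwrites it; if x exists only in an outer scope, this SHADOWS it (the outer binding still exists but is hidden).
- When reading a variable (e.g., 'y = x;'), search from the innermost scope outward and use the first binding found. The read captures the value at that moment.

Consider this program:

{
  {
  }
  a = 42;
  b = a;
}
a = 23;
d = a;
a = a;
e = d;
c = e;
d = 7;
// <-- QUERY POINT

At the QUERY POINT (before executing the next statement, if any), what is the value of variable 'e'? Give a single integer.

Answer: 23

Derivation:
Step 1: enter scope (depth=1)
Step 2: enter scope (depth=2)
Step 3: exit scope (depth=1)
Step 4: declare a=42 at depth 1
Step 5: declare b=(read a)=42 at depth 1
Step 6: exit scope (depth=0)
Step 7: declare a=23 at depth 0
Step 8: declare d=(read a)=23 at depth 0
Step 9: declare a=(read a)=23 at depth 0
Step 10: declare e=(read d)=23 at depth 0
Step 11: declare c=(read e)=23 at depth 0
Step 12: declare d=7 at depth 0
Visible at query point: a=23 c=23 d=7 e=23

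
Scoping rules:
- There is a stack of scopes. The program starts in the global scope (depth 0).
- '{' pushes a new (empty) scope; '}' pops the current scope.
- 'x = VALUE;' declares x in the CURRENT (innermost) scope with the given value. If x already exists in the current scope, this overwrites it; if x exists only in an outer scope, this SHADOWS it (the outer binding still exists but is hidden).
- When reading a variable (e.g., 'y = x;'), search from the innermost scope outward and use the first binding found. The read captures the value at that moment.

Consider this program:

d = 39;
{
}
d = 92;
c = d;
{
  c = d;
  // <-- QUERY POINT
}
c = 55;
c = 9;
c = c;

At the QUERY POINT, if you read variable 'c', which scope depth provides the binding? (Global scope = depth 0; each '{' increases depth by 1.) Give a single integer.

Answer: 1

Derivation:
Step 1: declare d=39 at depth 0
Step 2: enter scope (depth=1)
Step 3: exit scope (depth=0)
Step 4: declare d=92 at depth 0
Step 5: declare c=(read d)=92 at depth 0
Step 6: enter scope (depth=1)
Step 7: declare c=(read d)=92 at depth 1
Visible at query point: c=92 d=92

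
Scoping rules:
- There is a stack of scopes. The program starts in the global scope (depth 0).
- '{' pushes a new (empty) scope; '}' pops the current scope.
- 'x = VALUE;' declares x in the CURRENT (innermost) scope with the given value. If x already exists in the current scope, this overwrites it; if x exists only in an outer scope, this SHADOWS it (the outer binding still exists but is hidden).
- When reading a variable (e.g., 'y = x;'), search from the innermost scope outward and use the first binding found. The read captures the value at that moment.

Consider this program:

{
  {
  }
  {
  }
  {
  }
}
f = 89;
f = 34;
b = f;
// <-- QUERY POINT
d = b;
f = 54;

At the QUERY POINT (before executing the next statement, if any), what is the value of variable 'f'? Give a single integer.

Answer: 34

Derivation:
Step 1: enter scope (depth=1)
Step 2: enter scope (depth=2)
Step 3: exit scope (depth=1)
Step 4: enter scope (depth=2)
Step 5: exit scope (depth=1)
Step 6: enter scope (depth=2)
Step 7: exit scope (depth=1)
Step 8: exit scope (depth=0)
Step 9: declare f=89 at depth 0
Step 10: declare f=34 at depth 0
Step 11: declare b=(read f)=34 at depth 0
Visible at query point: b=34 f=34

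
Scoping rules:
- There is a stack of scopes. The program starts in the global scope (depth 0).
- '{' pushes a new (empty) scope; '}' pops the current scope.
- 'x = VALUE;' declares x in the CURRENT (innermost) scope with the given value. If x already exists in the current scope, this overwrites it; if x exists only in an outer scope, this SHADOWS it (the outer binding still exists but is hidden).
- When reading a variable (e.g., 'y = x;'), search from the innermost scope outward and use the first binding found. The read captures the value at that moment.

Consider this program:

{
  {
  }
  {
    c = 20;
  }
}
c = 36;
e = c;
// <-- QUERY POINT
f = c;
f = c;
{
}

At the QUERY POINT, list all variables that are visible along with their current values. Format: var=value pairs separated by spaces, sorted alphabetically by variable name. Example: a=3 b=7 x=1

Step 1: enter scope (depth=1)
Step 2: enter scope (depth=2)
Step 3: exit scope (depth=1)
Step 4: enter scope (depth=2)
Step 5: declare c=20 at depth 2
Step 6: exit scope (depth=1)
Step 7: exit scope (depth=0)
Step 8: declare c=36 at depth 0
Step 9: declare e=(read c)=36 at depth 0
Visible at query point: c=36 e=36

Answer: c=36 e=36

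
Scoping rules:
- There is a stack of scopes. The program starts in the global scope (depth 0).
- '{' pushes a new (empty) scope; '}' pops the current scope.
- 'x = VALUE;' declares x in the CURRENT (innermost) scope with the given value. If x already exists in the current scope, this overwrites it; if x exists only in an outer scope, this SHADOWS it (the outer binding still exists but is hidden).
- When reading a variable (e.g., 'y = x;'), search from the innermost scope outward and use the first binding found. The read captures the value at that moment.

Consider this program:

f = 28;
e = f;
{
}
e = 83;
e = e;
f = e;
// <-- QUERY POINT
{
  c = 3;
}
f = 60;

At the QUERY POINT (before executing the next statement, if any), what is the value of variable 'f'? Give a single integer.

Answer: 83

Derivation:
Step 1: declare f=28 at depth 0
Step 2: declare e=(read f)=28 at depth 0
Step 3: enter scope (depth=1)
Step 4: exit scope (depth=0)
Step 5: declare e=83 at depth 0
Step 6: declare e=(read e)=83 at depth 0
Step 7: declare f=(read e)=83 at depth 0
Visible at query point: e=83 f=83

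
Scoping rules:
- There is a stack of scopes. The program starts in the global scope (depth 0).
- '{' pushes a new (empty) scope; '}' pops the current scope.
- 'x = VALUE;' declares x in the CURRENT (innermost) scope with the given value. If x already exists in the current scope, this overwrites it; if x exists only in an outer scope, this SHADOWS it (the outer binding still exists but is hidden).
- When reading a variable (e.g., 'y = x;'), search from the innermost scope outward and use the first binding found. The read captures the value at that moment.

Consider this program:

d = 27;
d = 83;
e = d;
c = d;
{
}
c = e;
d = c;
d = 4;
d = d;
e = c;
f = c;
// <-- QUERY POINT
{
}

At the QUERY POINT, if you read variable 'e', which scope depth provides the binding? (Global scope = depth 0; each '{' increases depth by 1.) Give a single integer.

Answer: 0

Derivation:
Step 1: declare d=27 at depth 0
Step 2: declare d=83 at depth 0
Step 3: declare e=(read d)=83 at depth 0
Step 4: declare c=(read d)=83 at depth 0
Step 5: enter scope (depth=1)
Step 6: exit scope (depth=0)
Step 7: declare c=(read e)=83 at depth 0
Step 8: declare d=(read c)=83 at depth 0
Step 9: declare d=4 at depth 0
Step 10: declare d=(read d)=4 at depth 0
Step 11: declare e=(read c)=83 at depth 0
Step 12: declare f=(read c)=83 at depth 0
Visible at query point: c=83 d=4 e=83 f=83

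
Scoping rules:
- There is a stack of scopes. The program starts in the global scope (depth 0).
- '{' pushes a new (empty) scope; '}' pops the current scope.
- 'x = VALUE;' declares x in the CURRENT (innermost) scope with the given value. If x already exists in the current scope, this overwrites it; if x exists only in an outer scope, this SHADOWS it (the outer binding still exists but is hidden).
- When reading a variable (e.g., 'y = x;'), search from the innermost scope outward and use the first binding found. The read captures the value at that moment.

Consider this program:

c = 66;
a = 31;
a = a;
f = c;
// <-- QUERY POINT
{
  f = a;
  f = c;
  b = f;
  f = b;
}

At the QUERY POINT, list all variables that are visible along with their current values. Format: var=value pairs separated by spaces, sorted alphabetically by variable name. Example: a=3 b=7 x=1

Step 1: declare c=66 at depth 0
Step 2: declare a=31 at depth 0
Step 3: declare a=(read a)=31 at depth 0
Step 4: declare f=(read c)=66 at depth 0
Visible at query point: a=31 c=66 f=66

Answer: a=31 c=66 f=66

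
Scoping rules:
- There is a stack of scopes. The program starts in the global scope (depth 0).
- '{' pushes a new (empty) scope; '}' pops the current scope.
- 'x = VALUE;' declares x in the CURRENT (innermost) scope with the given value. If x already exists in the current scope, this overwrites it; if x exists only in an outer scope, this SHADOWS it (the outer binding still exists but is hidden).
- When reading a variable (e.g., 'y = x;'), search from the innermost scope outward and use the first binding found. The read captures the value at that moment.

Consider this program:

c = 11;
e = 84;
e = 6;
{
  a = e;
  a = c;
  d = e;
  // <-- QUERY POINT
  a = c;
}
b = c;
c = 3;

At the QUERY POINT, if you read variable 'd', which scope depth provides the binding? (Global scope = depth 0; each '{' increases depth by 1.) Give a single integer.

Answer: 1

Derivation:
Step 1: declare c=11 at depth 0
Step 2: declare e=84 at depth 0
Step 3: declare e=6 at depth 0
Step 4: enter scope (depth=1)
Step 5: declare a=(read e)=6 at depth 1
Step 6: declare a=(read c)=11 at depth 1
Step 7: declare d=(read e)=6 at depth 1
Visible at query point: a=11 c=11 d=6 e=6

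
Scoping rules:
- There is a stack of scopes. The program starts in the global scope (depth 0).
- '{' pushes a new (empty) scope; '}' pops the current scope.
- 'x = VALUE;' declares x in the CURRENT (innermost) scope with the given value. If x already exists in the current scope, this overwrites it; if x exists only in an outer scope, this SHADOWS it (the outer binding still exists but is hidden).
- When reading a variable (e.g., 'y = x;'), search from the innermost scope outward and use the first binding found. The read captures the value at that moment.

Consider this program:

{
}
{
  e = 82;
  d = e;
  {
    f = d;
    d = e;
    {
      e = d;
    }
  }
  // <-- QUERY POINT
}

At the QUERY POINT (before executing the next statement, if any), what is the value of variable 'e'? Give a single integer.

Step 1: enter scope (depth=1)
Step 2: exit scope (depth=0)
Step 3: enter scope (depth=1)
Step 4: declare e=82 at depth 1
Step 5: declare d=(read e)=82 at depth 1
Step 6: enter scope (depth=2)
Step 7: declare f=(read d)=82 at depth 2
Step 8: declare d=(read e)=82 at depth 2
Step 9: enter scope (depth=3)
Step 10: declare e=(read d)=82 at depth 3
Step 11: exit scope (depth=2)
Step 12: exit scope (depth=1)
Visible at query point: d=82 e=82

Answer: 82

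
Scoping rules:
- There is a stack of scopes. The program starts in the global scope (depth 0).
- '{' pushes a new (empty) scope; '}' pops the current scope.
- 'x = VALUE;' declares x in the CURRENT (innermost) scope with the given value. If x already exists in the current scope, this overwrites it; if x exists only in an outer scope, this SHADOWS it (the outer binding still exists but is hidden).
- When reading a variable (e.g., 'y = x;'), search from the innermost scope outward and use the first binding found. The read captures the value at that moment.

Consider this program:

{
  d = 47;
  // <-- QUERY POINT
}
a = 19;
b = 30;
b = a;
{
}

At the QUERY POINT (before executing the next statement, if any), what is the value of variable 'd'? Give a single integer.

Answer: 47

Derivation:
Step 1: enter scope (depth=1)
Step 2: declare d=47 at depth 1
Visible at query point: d=47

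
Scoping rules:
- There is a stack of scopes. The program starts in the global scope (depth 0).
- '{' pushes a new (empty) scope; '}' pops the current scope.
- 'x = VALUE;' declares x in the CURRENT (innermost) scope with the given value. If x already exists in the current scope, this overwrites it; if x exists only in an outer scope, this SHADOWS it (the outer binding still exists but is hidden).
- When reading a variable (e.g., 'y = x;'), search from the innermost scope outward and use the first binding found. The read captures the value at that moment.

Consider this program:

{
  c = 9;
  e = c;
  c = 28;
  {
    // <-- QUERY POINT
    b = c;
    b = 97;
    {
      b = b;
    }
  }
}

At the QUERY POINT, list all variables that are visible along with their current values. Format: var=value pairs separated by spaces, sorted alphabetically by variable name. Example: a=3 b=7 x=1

Answer: c=28 e=9

Derivation:
Step 1: enter scope (depth=1)
Step 2: declare c=9 at depth 1
Step 3: declare e=(read c)=9 at depth 1
Step 4: declare c=28 at depth 1
Step 5: enter scope (depth=2)
Visible at query point: c=28 e=9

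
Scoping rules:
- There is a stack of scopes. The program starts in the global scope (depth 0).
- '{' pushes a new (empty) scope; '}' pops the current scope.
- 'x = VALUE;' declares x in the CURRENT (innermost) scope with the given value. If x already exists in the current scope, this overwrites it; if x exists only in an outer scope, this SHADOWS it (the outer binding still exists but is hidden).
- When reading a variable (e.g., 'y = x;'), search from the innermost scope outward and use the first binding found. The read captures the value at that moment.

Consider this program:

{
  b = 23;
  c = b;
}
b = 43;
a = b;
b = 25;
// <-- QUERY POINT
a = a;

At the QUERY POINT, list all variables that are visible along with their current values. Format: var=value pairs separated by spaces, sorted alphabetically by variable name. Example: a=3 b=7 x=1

Step 1: enter scope (depth=1)
Step 2: declare b=23 at depth 1
Step 3: declare c=(read b)=23 at depth 1
Step 4: exit scope (depth=0)
Step 5: declare b=43 at depth 0
Step 6: declare a=(read b)=43 at depth 0
Step 7: declare b=25 at depth 0
Visible at query point: a=43 b=25

Answer: a=43 b=25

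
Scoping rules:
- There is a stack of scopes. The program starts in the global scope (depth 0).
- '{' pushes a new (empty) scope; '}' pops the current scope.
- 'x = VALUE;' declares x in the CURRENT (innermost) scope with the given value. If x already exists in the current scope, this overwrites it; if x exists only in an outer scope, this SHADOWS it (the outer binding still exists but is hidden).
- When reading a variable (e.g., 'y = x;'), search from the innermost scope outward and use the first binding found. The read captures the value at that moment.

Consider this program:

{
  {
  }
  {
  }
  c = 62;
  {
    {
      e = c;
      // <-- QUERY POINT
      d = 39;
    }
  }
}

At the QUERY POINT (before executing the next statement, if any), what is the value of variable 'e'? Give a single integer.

Step 1: enter scope (depth=1)
Step 2: enter scope (depth=2)
Step 3: exit scope (depth=1)
Step 4: enter scope (depth=2)
Step 5: exit scope (depth=1)
Step 6: declare c=62 at depth 1
Step 7: enter scope (depth=2)
Step 8: enter scope (depth=3)
Step 9: declare e=(read c)=62 at depth 3
Visible at query point: c=62 e=62

Answer: 62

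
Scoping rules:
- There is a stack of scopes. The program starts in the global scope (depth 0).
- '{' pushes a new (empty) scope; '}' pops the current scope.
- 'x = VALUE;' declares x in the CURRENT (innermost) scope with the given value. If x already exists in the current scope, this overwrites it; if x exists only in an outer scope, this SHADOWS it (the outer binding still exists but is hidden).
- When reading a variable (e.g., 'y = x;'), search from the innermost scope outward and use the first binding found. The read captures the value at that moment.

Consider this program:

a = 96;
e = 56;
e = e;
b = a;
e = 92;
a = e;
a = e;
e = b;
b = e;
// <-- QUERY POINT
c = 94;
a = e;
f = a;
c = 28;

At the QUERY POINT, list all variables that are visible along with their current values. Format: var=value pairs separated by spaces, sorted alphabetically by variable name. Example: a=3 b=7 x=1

Answer: a=92 b=96 e=96

Derivation:
Step 1: declare a=96 at depth 0
Step 2: declare e=56 at depth 0
Step 3: declare e=(read e)=56 at depth 0
Step 4: declare b=(read a)=96 at depth 0
Step 5: declare e=92 at depth 0
Step 6: declare a=(read e)=92 at depth 0
Step 7: declare a=(read e)=92 at depth 0
Step 8: declare e=(read b)=96 at depth 0
Step 9: declare b=(read e)=96 at depth 0
Visible at query point: a=92 b=96 e=96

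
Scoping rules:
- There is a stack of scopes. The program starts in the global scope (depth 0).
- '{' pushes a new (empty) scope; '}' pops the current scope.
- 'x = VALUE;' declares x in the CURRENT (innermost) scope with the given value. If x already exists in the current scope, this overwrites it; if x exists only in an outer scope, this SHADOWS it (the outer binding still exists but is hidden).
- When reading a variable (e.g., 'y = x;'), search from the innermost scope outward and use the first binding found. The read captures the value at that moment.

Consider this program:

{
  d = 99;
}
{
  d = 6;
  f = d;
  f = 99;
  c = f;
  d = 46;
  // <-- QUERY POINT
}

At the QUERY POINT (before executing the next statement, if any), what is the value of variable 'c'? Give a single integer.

Answer: 99

Derivation:
Step 1: enter scope (depth=1)
Step 2: declare d=99 at depth 1
Step 3: exit scope (depth=0)
Step 4: enter scope (depth=1)
Step 5: declare d=6 at depth 1
Step 6: declare f=(read d)=6 at depth 1
Step 7: declare f=99 at depth 1
Step 8: declare c=(read f)=99 at depth 1
Step 9: declare d=46 at depth 1
Visible at query point: c=99 d=46 f=99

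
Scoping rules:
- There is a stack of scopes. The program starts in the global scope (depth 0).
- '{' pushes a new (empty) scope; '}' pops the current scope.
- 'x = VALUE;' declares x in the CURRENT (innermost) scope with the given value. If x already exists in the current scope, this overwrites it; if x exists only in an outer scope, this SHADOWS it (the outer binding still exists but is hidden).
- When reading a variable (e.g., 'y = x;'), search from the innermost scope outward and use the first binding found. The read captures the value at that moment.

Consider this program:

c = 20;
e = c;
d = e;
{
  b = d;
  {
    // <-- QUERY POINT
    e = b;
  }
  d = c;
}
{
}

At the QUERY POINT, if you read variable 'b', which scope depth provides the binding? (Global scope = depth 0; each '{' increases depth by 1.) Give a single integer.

Answer: 1

Derivation:
Step 1: declare c=20 at depth 0
Step 2: declare e=(read c)=20 at depth 0
Step 3: declare d=(read e)=20 at depth 0
Step 4: enter scope (depth=1)
Step 5: declare b=(read d)=20 at depth 1
Step 6: enter scope (depth=2)
Visible at query point: b=20 c=20 d=20 e=20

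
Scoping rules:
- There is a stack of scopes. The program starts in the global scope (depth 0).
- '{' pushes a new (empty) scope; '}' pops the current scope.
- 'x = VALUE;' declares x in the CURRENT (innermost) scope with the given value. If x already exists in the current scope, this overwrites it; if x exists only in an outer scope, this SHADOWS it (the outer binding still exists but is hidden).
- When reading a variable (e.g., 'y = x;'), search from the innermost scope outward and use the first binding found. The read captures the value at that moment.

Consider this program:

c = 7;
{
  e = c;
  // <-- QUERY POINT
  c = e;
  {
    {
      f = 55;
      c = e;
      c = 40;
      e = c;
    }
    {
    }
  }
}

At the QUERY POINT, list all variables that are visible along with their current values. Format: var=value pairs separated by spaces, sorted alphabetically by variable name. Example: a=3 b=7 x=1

Answer: c=7 e=7

Derivation:
Step 1: declare c=7 at depth 0
Step 2: enter scope (depth=1)
Step 3: declare e=(read c)=7 at depth 1
Visible at query point: c=7 e=7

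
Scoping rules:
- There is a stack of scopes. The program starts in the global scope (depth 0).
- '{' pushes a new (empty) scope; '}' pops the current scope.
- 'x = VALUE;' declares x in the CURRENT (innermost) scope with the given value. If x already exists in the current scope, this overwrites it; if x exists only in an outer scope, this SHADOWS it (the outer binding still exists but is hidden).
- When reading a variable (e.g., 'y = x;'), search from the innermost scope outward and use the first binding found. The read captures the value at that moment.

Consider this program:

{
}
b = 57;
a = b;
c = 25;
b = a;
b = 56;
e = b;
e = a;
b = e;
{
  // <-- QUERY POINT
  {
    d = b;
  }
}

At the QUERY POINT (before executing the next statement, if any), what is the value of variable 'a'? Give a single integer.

Step 1: enter scope (depth=1)
Step 2: exit scope (depth=0)
Step 3: declare b=57 at depth 0
Step 4: declare a=(read b)=57 at depth 0
Step 5: declare c=25 at depth 0
Step 6: declare b=(read a)=57 at depth 0
Step 7: declare b=56 at depth 0
Step 8: declare e=(read b)=56 at depth 0
Step 9: declare e=(read a)=57 at depth 0
Step 10: declare b=(read e)=57 at depth 0
Step 11: enter scope (depth=1)
Visible at query point: a=57 b=57 c=25 e=57

Answer: 57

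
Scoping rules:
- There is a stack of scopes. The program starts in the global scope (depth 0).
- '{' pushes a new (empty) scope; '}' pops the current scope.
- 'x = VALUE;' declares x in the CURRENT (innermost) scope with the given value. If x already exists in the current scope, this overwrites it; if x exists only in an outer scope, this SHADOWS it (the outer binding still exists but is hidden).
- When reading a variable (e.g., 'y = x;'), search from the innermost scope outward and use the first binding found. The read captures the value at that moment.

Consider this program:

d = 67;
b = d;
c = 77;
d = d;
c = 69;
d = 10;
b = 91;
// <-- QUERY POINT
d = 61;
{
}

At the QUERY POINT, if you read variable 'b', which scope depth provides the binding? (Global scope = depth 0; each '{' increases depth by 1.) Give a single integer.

Answer: 0

Derivation:
Step 1: declare d=67 at depth 0
Step 2: declare b=(read d)=67 at depth 0
Step 3: declare c=77 at depth 0
Step 4: declare d=(read d)=67 at depth 0
Step 5: declare c=69 at depth 0
Step 6: declare d=10 at depth 0
Step 7: declare b=91 at depth 0
Visible at query point: b=91 c=69 d=10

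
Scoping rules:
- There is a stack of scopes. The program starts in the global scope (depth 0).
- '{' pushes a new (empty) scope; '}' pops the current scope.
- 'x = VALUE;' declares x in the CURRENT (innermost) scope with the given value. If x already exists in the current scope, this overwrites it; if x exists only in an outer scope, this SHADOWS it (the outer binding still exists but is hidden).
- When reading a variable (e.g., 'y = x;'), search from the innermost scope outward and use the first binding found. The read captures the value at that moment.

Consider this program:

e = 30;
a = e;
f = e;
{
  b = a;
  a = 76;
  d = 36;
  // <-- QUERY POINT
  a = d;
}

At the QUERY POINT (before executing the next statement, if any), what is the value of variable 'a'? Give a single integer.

Step 1: declare e=30 at depth 0
Step 2: declare a=(read e)=30 at depth 0
Step 3: declare f=(read e)=30 at depth 0
Step 4: enter scope (depth=1)
Step 5: declare b=(read a)=30 at depth 1
Step 6: declare a=76 at depth 1
Step 7: declare d=36 at depth 1
Visible at query point: a=76 b=30 d=36 e=30 f=30

Answer: 76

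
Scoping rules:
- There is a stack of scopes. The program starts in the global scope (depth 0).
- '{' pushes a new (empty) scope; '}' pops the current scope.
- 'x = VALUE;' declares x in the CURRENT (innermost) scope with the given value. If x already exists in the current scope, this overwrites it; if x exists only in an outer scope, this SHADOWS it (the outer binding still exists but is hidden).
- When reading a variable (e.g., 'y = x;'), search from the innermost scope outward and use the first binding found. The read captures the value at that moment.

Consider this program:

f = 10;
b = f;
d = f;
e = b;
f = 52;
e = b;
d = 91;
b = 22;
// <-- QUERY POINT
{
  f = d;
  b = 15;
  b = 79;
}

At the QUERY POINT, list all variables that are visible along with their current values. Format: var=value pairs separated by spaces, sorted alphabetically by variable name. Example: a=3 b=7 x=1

Answer: b=22 d=91 e=10 f=52

Derivation:
Step 1: declare f=10 at depth 0
Step 2: declare b=(read f)=10 at depth 0
Step 3: declare d=(read f)=10 at depth 0
Step 4: declare e=(read b)=10 at depth 0
Step 5: declare f=52 at depth 0
Step 6: declare e=(read b)=10 at depth 0
Step 7: declare d=91 at depth 0
Step 8: declare b=22 at depth 0
Visible at query point: b=22 d=91 e=10 f=52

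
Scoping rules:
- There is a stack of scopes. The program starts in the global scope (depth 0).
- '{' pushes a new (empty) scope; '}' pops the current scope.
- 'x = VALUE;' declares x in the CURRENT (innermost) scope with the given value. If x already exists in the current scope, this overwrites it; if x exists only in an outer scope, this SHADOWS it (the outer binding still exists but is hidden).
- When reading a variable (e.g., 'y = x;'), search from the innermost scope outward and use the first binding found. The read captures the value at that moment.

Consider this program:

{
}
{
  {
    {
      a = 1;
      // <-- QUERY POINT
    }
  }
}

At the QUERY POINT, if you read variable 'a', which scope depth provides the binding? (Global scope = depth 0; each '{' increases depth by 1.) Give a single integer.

Step 1: enter scope (depth=1)
Step 2: exit scope (depth=0)
Step 3: enter scope (depth=1)
Step 4: enter scope (depth=2)
Step 5: enter scope (depth=3)
Step 6: declare a=1 at depth 3
Visible at query point: a=1

Answer: 3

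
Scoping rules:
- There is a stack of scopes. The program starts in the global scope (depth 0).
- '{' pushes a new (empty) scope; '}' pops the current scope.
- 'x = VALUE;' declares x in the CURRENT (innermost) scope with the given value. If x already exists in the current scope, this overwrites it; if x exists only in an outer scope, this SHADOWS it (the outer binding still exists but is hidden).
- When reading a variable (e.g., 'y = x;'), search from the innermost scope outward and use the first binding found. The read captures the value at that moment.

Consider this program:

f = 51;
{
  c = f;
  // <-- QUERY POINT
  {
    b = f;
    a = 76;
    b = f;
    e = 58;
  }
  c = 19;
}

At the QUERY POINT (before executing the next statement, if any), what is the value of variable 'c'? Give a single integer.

Answer: 51

Derivation:
Step 1: declare f=51 at depth 0
Step 2: enter scope (depth=1)
Step 3: declare c=(read f)=51 at depth 1
Visible at query point: c=51 f=51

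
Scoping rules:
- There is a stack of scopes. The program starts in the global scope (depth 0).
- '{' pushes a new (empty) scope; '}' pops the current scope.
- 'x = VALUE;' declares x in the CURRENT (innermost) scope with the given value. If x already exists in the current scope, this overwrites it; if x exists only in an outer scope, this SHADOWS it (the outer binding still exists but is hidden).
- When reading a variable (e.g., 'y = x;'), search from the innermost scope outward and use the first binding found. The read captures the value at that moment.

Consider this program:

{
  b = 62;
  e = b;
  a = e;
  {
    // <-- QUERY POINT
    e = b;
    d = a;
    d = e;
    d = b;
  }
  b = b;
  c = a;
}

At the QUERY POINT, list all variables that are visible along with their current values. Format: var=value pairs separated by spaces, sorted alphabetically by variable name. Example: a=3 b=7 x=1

Answer: a=62 b=62 e=62

Derivation:
Step 1: enter scope (depth=1)
Step 2: declare b=62 at depth 1
Step 3: declare e=(read b)=62 at depth 1
Step 4: declare a=(read e)=62 at depth 1
Step 5: enter scope (depth=2)
Visible at query point: a=62 b=62 e=62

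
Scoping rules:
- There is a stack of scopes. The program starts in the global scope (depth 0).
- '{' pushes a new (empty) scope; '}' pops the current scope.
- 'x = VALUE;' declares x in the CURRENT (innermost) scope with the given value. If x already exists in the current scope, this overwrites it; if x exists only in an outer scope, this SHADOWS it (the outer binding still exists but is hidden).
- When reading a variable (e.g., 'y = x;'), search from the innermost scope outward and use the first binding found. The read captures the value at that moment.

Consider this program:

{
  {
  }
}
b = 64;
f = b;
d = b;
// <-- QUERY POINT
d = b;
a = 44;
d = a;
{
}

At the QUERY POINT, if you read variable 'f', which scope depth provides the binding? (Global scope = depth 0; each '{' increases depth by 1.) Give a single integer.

Answer: 0

Derivation:
Step 1: enter scope (depth=1)
Step 2: enter scope (depth=2)
Step 3: exit scope (depth=1)
Step 4: exit scope (depth=0)
Step 5: declare b=64 at depth 0
Step 6: declare f=(read b)=64 at depth 0
Step 7: declare d=(read b)=64 at depth 0
Visible at query point: b=64 d=64 f=64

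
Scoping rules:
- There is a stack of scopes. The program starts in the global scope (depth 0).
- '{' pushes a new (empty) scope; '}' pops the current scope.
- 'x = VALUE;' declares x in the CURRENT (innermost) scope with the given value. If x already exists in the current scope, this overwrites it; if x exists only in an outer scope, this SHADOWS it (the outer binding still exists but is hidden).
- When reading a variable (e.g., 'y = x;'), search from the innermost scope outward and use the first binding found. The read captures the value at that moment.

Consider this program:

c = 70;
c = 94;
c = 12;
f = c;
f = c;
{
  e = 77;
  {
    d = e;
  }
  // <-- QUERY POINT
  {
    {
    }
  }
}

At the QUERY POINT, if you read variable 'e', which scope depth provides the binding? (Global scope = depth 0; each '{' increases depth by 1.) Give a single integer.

Answer: 1

Derivation:
Step 1: declare c=70 at depth 0
Step 2: declare c=94 at depth 0
Step 3: declare c=12 at depth 0
Step 4: declare f=(read c)=12 at depth 0
Step 5: declare f=(read c)=12 at depth 0
Step 6: enter scope (depth=1)
Step 7: declare e=77 at depth 1
Step 8: enter scope (depth=2)
Step 9: declare d=(read e)=77 at depth 2
Step 10: exit scope (depth=1)
Visible at query point: c=12 e=77 f=12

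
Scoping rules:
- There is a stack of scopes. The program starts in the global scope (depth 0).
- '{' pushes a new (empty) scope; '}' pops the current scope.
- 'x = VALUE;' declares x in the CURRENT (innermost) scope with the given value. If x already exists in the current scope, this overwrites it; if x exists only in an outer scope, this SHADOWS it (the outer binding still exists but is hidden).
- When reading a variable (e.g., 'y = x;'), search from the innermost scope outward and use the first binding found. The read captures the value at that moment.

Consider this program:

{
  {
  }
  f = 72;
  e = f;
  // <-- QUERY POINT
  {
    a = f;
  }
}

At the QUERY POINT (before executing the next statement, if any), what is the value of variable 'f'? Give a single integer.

Step 1: enter scope (depth=1)
Step 2: enter scope (depth=2)
Step 3: exit scope (depth=1)
Step 4: declare f=72 at depth 1
Step 5: declare e=(read f)=72 at depth 1
Visible at query point: e=72 f=72

Answer: 72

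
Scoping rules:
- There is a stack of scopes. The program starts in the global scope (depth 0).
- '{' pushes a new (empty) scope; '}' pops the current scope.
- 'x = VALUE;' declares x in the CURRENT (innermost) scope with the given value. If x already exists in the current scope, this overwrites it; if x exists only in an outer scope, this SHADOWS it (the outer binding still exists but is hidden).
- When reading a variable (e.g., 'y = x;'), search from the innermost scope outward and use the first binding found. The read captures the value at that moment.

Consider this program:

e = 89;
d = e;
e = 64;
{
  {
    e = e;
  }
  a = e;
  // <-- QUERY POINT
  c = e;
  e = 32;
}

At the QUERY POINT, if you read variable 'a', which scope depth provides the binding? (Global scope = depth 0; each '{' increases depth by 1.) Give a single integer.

Step 1: declare e=89 at depth 0
Step 2: declare d=(read e)=89 at depth 0
Step 3: declare e=64 at depth 0
Step 4: enter scope (depth=1)
Step 5: enter scope (depth=2)
Step 6: declare e=(read e)=64 at depth 2
Step 7: exit scope (depth=1)
Step 8: declare a=(read e)=64 at depth 1
Visible at query point: a=64 d=89 e=64

Answer: 1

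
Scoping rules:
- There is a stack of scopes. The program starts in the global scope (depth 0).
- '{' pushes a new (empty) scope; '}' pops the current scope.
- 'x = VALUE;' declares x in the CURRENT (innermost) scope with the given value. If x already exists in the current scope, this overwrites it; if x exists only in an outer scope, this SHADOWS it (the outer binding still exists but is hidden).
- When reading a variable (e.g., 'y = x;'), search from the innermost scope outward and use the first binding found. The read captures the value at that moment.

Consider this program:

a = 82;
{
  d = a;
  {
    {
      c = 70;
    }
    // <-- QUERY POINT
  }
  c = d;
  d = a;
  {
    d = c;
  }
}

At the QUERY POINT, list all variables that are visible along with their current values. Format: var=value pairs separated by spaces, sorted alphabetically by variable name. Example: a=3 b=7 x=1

Step 1: declare a=82 at depth 0
Step 2: enter scope (depth=1)
Step 3: declare d=(read a)=82 at depth 1
Step 4: enter scope (depth=2)
Step 5: enter scope (depth=3)
Step 6: declare c=70 at depth 3
Step 7: exit scope (depth=2)
Visible at query point: a=82 d=82

Answer: a=82 d=82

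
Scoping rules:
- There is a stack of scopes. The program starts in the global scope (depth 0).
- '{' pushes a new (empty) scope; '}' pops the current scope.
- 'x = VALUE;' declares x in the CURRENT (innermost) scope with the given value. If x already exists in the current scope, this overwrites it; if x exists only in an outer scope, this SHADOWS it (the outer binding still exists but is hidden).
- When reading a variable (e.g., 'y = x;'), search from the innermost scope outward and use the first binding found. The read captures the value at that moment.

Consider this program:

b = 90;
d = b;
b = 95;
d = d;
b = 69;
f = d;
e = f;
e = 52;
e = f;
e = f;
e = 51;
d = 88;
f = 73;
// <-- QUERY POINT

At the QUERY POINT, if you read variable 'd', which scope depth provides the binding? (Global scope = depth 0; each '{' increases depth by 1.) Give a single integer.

Step 1: declare b=90 at depth 0
Step 2: declare d=(read b)=90 at depth 0
Step 3: declare b=95 at depth 0
Step 4: declare d=(read d)=90 at depth 0
Step 5: declare b=69 at depth 0
Step 6: declare f=(read d)=90 at depth 0
Step 7: declare e=(read f)=90 at depth 0
Step 8: declare e=52 at depth 0
Step 9: declare e=(read f)=90 at depth 0
Step 10: declare e=(read f)=90 at depth 0
Step 11: declare e=51 at depth 0
Step 12: declare d=88 at depth 0
Step 13: declare f=73 at depth 0
Visible at query point: b=69 d=88 e=51 f=73

Answer: 0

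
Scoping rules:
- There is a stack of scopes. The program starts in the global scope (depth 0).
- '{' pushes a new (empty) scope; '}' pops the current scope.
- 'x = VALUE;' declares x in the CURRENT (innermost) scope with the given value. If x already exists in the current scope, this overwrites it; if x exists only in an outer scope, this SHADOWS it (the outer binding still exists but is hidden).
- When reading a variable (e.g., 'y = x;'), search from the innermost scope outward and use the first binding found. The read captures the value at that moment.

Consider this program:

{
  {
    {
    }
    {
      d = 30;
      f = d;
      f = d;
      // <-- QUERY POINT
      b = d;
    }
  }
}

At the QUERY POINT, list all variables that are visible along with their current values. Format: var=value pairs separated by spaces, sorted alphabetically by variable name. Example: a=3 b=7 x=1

Step 1: enter scope (depth=1)
Step 2: enter scope (depth=2)
Step 3: enter scope (depth=3)
Step 4: exit scope (depth=2)
Step 5: enter scope (depth=3)
Step 6: declare d=30 at depth 3
Step 7: declare f=(read d)=30 at depth 3
Step 8: declare f=(read d)=30 at depth 3
Visible at query point: d=30 f=30

Answer: d=30 f=30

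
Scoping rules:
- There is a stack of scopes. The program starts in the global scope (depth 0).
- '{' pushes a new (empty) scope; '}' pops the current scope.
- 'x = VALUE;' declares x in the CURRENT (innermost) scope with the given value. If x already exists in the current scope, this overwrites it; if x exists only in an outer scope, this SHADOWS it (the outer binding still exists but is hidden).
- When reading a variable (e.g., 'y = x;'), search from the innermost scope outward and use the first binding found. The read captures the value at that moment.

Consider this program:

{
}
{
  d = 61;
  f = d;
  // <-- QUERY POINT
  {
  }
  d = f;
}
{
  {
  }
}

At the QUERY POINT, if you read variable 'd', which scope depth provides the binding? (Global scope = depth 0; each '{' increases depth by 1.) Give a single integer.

Answer: 1

Derivation:
Step 1: enter scope (depth=1)
Step 2: exit scope (depth=0)
Step 3: enter scope (depth=1)
Step 4: declare d=61 at depth 1
Step 5: declare f=(read d)=61 at depth 1
Visible at query point: d=61 f=61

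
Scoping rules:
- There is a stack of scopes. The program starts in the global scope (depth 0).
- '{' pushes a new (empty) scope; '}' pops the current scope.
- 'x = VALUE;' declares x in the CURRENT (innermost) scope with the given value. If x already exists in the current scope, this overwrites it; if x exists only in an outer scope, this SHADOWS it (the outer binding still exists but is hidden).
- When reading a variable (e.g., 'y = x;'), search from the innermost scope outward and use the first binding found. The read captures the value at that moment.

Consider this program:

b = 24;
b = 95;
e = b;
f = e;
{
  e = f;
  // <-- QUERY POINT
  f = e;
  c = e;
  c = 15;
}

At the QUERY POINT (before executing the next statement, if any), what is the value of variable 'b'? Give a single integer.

Step 1: declare b=24 at depth 0
Step 2: declare b=95 at depth 0
Step 3: declare e=(read b)=95 at depth 0
Step 4: declare f=(read e)=95 at depth 0
Step 5: enter scope (depth=1)
Step 6: declare e=(read f)=95 at depth 1
Visible at query point: b=95 e=95 f=95

Answer: 95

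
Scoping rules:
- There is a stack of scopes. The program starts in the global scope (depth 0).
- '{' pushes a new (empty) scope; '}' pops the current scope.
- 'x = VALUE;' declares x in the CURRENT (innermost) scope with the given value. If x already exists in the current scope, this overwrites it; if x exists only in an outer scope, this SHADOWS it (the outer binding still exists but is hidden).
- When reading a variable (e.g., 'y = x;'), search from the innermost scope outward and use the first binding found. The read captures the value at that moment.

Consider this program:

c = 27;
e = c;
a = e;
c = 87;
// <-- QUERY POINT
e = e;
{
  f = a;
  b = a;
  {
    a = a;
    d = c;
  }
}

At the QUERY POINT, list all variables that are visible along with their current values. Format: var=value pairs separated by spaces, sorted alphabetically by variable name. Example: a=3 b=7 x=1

Answer: a=27 c=87 e=27

Derivation:
Step 1: declare c=27 at depth 0
Step 2: declare e=(read c)=27 at depth 0
Step 3: declare a=(read e)=27 at depth 0
Step 4: declare c=87 at depth 0
Visible at query point: a=27 c=87 e=27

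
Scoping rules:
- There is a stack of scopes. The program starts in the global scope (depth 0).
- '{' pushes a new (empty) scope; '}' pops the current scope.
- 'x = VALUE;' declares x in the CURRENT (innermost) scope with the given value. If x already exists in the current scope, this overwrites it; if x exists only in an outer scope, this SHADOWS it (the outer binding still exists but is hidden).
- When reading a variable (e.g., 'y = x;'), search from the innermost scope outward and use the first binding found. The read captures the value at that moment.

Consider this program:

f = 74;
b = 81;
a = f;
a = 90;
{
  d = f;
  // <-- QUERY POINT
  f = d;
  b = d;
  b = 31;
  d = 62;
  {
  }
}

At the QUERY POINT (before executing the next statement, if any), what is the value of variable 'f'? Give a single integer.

Answer: 74

Derivation:
Step 1: declare f=74 at depth 0
Step 2: declare b=81 at depth 0
Step 3: declare a=(read f)=74 at depth 0
Step 4: declare a=90 at depth 0
Step 5: enter scope (depth=1)
Step 6: declare d=(read f)=74 at depth 1
Visible at query point: a=90 b=81 d=74 f=74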